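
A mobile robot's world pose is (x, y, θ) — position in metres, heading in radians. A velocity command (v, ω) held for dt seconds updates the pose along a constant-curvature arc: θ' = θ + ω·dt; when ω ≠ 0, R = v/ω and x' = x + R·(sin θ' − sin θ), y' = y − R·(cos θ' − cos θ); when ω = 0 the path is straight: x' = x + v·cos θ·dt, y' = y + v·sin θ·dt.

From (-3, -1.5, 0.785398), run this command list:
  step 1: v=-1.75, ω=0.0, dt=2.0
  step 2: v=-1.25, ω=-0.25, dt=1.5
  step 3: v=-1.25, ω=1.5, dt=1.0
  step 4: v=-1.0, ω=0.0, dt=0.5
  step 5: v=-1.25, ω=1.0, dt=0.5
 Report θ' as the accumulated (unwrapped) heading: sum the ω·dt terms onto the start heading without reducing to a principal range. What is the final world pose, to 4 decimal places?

step 1: θ'=0.7854 (straight) → pose (-5.4749, -3.9749, 0.7854)
step 2: θ'=0.4104 (R=5.0000) → pose (-7.0155, -5.0241, 0.4104)
step 3: θ'=1.9104 (R=-0.8333) → pose (-7.4688, -6.0659, 1.9104)
step 4: θ'=1.9104 (straight) → pose (-7.3022, -6.5373, 1.9104)
step 5: θ'=2.4104 (R=-1.2500) → pose (-6.9583, -7.0514, 2.4104)

(-6.9583, -7.0514, 2.4104)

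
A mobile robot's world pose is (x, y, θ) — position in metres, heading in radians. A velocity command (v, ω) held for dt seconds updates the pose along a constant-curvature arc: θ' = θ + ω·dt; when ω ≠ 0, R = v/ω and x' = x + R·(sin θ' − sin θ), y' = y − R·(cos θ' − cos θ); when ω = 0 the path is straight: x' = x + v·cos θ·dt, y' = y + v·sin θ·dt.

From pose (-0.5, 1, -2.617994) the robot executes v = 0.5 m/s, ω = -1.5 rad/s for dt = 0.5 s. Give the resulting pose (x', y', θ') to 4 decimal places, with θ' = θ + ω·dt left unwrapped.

θ' = -2.6180 + -1.5·0.5 = -3.3680
R = v/ω = 0.5/-1.5 = -0.3333
x' = -0.5 + -0.3333·(sin -3.3680 − sin -2.6180) = -0.7415
y' = 1 − -0.3333·(cos -3.3680 − cos -2.6180) = 0.9638

(-0.7415, 0.9638, -3.3680)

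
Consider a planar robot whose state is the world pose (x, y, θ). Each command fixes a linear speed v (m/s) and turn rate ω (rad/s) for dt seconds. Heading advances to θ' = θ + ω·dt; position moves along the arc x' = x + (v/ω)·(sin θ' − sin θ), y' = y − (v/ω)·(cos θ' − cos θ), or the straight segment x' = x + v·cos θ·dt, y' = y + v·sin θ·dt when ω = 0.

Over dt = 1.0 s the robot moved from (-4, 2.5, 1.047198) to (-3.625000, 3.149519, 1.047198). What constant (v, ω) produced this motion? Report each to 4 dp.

Δθ = 1.047198 − 1.047198 = 0.000000
ω = Δθ/dt = 0.000000/1.0 = 0.0000
ω = 0 → v = (Δx·cos θ + Δy·sin θ)/dt = 0.7500

v = 0.7500, ω = 0.0000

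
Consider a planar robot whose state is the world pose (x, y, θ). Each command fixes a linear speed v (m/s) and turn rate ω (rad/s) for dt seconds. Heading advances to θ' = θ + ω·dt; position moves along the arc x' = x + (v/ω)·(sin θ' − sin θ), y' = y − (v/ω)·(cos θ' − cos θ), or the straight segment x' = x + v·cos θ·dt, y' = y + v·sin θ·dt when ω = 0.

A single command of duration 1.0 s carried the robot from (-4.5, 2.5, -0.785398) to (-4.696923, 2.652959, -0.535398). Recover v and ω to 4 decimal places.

Δθ = -0.535398 − -0.785398 = 0.250000
ω = Δθ/dt = 0.250000/1.0 = 0.2500
R = Δx/(sin θ' − sin θ) = -1.0000
v = R·ω = -1.0000·0.2500 = -0.2500

v = -0.2500, ω = 0.2500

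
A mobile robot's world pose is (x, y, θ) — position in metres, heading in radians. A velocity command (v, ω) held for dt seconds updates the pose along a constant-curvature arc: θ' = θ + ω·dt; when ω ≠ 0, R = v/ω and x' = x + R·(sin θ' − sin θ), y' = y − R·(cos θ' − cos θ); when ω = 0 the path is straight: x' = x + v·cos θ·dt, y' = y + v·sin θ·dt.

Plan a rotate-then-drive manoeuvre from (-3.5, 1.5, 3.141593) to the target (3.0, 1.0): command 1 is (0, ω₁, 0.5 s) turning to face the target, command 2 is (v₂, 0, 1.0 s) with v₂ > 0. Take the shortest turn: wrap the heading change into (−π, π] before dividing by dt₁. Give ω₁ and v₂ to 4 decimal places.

heading to target = atan2(1−1.5, 3−-3.5) = -0.0768
Δθ = wrap(-0.0768 − 3.1416) = 3.0648; ω₁ = Δθ/dt₁ = 6.1296
distance = √((3−-3.5)² + (1−1.5)²) = 6.5192; v₂ = distance/dt₂ = 6.5192

ω₁ = 6.1296, v₂ = 6.5192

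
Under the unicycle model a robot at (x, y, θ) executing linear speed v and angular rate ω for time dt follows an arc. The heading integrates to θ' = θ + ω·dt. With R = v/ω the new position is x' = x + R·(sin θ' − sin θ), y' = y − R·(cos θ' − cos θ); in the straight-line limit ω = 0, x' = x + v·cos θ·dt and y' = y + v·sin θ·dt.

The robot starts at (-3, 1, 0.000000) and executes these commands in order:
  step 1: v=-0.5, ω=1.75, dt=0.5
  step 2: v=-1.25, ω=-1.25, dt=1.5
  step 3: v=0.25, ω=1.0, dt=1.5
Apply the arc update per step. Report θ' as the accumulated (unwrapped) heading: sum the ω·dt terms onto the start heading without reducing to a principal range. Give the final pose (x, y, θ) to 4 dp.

(-4.4981, 0.9138, 0.5000)

step 1: θ'=0.8750 (R=-0.2857) → pose (-3.2193, 0.8974, 0.8750)
step 2: θ'=-1.0000 (R=1.0000) → pose (-4.8283, 0.9981, -1.0000)
step 3: θ'=0.5000 (R=0.2500) → pose (-4.4981, 0.9138, 0.5000)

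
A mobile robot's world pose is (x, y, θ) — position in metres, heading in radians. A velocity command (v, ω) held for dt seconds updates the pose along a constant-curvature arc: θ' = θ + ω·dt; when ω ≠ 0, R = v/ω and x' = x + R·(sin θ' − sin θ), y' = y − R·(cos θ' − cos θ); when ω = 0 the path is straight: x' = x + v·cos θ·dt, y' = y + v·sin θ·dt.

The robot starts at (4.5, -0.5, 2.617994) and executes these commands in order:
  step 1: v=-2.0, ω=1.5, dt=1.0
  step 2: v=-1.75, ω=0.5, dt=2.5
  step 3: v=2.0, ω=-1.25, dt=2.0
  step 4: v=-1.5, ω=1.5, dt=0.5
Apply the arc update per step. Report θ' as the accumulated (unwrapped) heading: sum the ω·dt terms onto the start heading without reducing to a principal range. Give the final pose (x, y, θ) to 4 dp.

(5.1742, 1.5600, 3.6180)

step 1: θ'=4.1180 (R=-1.3333) → pose (6.2713, -0.0920, 4.1180)
step 2: θ'=5.3680 (R=-3.5000) → pose (6.1460, 4.0018, 5.3680)
step 3: θ'=2.8680 (R=-1.6000) → pose (4.4454, 1.4859, 2.8680)
step 4: θ'=3.6180 (R=-1.0000) → pose (5.1742, 1.5600, 3.6180)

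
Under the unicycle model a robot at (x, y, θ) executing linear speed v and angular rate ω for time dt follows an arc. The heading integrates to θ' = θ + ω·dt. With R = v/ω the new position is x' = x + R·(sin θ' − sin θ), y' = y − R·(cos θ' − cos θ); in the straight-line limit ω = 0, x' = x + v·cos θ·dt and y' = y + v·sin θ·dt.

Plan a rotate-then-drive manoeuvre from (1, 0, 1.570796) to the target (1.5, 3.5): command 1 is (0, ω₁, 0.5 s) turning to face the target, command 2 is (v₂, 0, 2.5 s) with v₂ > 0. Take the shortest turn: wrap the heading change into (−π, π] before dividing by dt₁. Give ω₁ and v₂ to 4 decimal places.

heading to target = atan2(3.5−0, 1.5−1) = 1.4289
Δθ = wrap(1.4289 − 1.5708) = -0.1419; ω₁ = Δθ/dt₁ = -0.2838
distance = √((1.5−1)² + (3.5−0)²) = 3.5355; v₂ = distance/dt₂ = 1.4142

ω₁ = -0.2838, v₂ = 1.4142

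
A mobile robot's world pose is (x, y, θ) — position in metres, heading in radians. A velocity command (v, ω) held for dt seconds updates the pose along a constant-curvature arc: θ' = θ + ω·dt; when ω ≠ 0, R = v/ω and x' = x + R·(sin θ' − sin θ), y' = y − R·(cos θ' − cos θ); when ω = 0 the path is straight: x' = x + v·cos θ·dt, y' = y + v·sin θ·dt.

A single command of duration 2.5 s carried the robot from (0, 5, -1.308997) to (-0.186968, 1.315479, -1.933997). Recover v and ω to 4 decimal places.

v = 1.5000, ω = -0.2500

Δθ = -1.933997 − -1.308997 = -0.625000
ω = Δθ/dt = -0.625000/2.5 = -0.2500
R = −Δy/(cos θ' − cos θ) = -6.0000
v = R·ω = -6.0000·-0.2500 = 1.5000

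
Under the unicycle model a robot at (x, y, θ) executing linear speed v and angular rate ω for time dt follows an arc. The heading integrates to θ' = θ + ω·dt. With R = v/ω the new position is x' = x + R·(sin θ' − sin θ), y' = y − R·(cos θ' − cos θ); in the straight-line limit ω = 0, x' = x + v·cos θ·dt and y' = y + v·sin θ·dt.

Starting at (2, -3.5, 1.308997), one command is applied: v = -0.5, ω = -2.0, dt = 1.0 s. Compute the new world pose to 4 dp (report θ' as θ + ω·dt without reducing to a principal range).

(1.5992, -3.6279, -0.6910)

θ' = 1.3090 + -2.0·1.0 = -0.6910
R = v/ω = -0.5/-2.0 = 0.2500
x' = 2 + 0.2500·(sin -0.6910 − sin 1.3090) = 1.5992
y' = -3.5 − 0.2500·(cos -0.6910 − cos 1.3090) = -3.6279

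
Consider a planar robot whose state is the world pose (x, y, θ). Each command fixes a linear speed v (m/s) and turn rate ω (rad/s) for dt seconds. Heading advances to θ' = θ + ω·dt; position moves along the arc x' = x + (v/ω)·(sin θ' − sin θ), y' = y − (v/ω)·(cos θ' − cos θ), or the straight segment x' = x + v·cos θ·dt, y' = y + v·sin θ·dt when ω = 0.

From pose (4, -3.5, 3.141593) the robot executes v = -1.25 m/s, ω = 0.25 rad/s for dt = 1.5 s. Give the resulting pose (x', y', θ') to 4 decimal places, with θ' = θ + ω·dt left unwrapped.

θ' = 3.1416 + 0.25·1.5 = 3.5166
R = v/ω = -1.25/0.25 = -5.0000
x' = 4 + -5.0000·(sin 3.5166 − sin 3.1416) = 5.8314
y' = -3.5 − -5.0000·(cos 3.5166 − cos 3.1416) = -3.1525

(5.8314, -3.1525, 3.5166)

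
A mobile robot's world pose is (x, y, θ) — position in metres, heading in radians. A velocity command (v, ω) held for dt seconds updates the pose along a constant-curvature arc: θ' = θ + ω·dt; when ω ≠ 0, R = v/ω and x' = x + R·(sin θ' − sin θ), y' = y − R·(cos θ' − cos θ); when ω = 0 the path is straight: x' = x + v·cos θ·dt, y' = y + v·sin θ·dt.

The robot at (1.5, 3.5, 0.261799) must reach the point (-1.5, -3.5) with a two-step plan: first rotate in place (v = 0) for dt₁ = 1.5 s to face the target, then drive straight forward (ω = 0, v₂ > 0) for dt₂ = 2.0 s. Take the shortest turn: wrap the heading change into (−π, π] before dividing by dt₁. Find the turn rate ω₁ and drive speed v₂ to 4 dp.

ω₁ = -1.4917, v₂ = 3.8079

heading to target = atan2(-3.5−3.5, -1.5−1.5) = -1.9757
Δθ = wrap(-1.9757 − 0.2618) = -2.2375; ω₁ = Δθ/dt₁ = -1.4917
distance = √((-1.5−1.5)² + (-3.5−3.5)²) = 7.6158; v₂ = distance/dt₂ = 3.8079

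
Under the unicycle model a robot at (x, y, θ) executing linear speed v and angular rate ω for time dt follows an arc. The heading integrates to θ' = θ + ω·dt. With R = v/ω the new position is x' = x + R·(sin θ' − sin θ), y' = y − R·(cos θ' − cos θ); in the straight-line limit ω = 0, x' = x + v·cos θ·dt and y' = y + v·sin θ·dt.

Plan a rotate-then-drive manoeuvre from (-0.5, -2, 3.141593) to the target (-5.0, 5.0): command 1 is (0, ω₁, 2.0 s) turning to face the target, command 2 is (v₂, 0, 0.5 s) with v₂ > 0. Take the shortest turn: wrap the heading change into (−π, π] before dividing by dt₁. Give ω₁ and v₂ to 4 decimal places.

heading to target = atan2(5−-2, -5−-0.5) = 2.1421
Δθ = wrap(2.1421 − 3.1416) = -0.9995; ω₁ = Δθ/dt₁ = -0.4997
distance = √((-5−-0.5)² + (5−-2)²) = 8.3217; v₂ = distance/dt₂ = 16.6433

ω₁ = -0.4997, v₂ = 16.6433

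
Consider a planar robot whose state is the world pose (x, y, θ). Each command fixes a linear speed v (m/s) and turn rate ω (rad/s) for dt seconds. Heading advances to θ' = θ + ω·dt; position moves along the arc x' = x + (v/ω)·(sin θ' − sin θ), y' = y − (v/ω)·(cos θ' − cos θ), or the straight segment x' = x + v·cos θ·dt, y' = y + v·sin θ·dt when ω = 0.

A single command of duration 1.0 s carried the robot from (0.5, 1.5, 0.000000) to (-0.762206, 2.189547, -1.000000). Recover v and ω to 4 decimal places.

v = -1.5000, ω = -1.0000

Δθ = -1.000000 − 0.000000 = -1.000000
ω = Δθ/dt = -1.000000/1.0 = -1.0000
R = Δx/(sin θ' − sin θ) = 1.5000
v = R·ω = 1.5000·-1.0000 = -1.5000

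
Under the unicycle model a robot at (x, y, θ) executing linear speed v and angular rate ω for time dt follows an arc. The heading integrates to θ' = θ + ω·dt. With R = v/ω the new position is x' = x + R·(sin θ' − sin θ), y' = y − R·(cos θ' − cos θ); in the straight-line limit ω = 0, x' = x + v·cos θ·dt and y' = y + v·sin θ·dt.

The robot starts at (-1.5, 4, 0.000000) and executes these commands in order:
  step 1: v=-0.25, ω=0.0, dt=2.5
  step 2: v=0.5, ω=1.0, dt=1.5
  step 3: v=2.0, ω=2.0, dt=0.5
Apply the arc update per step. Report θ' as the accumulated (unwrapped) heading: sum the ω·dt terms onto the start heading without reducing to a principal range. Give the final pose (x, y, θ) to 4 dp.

step 1: θ'=0.0000 (straight) → pose (-2.1250, 4.0000, 0.0000)
step 2: θ'=1.5000 (R=0.5000) → pose (-1.6263, 4.4646, 1.5000)
step 3: θ'=2.5000 (R=1.0000) → pose (-2.0253, 5.3365, 2.5000)

(-2.0253, 5.3365, 2.5000)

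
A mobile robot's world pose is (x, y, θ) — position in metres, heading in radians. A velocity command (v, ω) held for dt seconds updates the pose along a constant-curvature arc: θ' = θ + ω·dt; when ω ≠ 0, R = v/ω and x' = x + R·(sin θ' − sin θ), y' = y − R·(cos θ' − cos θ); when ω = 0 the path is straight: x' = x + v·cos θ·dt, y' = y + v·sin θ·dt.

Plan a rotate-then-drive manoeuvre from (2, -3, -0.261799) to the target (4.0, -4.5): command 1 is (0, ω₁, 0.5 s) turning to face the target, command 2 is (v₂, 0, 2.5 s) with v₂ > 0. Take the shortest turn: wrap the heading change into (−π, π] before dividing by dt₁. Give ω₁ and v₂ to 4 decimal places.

heading to target = atan2(-4.5−-3, 4−2) = -0.6435
Δθ = wrap(-0.6435 − -0.2618) = -0.3817; ω₁ = Δθ/dt₁ = -0.7634
distance = √((4−2)² + (-4.5−-3)²) = 2.5000; v₂ = distance/dt₂ = 1.0000

ω₁ = -0.7634, v₂ = 1.0000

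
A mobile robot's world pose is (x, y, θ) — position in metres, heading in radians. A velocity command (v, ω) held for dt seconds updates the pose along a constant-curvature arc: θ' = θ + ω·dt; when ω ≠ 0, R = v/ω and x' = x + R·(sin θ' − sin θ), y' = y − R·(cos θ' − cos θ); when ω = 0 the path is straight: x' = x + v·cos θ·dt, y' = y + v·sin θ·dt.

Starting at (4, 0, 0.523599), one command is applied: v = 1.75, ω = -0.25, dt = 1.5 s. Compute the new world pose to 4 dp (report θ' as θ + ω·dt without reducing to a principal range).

θ' = 0.5236 + -0.25·1.5 = 0.1486
R = v/ω = 1.75/-0.25 = -7.0000
x' = 4 + -7.0000·(sin 0.1486 − sin 0.5236) = 6.4636
y' = 0 − -7.0000·(cos 0.1486 − cos 0.5236) = 0.8607

(6.4636, 0.8607, 0.1486)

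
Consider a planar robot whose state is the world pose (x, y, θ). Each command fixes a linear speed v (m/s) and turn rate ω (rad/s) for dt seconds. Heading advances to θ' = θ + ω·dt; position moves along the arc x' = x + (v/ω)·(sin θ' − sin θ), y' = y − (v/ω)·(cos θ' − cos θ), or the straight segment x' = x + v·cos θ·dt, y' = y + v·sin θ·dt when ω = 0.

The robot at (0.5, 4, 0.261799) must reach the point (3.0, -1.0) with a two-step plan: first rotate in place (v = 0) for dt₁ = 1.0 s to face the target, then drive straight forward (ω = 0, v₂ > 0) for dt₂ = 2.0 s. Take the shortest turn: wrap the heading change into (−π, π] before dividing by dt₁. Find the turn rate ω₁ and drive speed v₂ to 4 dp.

heading to target = atan2(-1−4, 3−0.5) = -1.1071
Δθ = wrap(-1.1071 − 0.2618) = -1.3689; ω₁ = Δθ/dt₁ = -1.3689
distance = √((3−0.5)² + (-1−4)²) = 5.5902; v₂ = distance/dt₂ = 2.7951

ω₁ = -1.3689, v₂ = 2.7951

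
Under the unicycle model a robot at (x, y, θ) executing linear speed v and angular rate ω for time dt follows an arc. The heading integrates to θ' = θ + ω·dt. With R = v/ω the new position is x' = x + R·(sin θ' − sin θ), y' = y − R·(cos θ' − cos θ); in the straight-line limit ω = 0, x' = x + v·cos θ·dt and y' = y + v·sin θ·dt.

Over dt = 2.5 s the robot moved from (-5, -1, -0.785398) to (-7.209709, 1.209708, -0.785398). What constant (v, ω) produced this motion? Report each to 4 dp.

Δθ = -0.785398 − -0.785398 = 0.000000
ω = Δθ/dt = 0.000000/2.5 = 0.0000
ω = 0 → v = (Δx·cos θ + Δy·sin θ)/dt = -1.2500

v = -1.2500, ω = 0.0000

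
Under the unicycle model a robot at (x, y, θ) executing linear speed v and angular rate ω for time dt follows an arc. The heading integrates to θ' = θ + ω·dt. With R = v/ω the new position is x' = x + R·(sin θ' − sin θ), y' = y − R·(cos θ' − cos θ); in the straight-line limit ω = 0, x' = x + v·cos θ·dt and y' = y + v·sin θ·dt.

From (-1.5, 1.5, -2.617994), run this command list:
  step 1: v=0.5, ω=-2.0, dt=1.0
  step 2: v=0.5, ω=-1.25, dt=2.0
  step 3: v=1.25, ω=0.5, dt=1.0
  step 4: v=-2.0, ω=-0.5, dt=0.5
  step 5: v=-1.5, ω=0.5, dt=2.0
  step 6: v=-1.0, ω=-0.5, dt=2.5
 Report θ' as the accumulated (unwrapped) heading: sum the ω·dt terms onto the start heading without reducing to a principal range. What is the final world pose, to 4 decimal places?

(-6.1968, 2.4900, -7.1180)

step 1: θ'=-4.6180 (R=-0.2500) → pose (-1.8739, 1.6929, -4.6180)
step 2: θ'=-7.1180 (R=-0.4000) → pose (-1.1792, 1.9992, -7.1180)
step 3: θ'=-6.6180 (R=2.5000) → pose (-0.1478, 1.3163, -6.6180)
step 4: θ'=-6.8680 (R=4.0000) → pose (-1.0416, 1.7589, -6.8680)
step 5: θ'=-5.8680 (R=-3.0000) → pose (-3.9078, 2.0026, -5.8680)
step 6: θ'=-7.1180 (R=2.0000) → pose (-6.1968, 2.4900, -7.1180)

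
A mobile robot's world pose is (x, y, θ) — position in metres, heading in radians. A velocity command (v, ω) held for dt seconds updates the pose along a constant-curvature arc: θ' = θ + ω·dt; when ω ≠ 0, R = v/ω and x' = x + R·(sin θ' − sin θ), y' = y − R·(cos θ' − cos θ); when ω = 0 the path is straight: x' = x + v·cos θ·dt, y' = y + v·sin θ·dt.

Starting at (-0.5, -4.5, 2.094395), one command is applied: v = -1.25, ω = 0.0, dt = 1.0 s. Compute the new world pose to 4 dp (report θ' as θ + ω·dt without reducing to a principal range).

θ' = 2.0944 + 0.0·1.0 = 2.0944
ω = 0 → straight: x' = -0.5 + -1.25·cos(2.0944)·1.0 = 0.1250
y' = -4.5 + -1.25·sin(2.0944)·1.0 = -5.5825

(0.1250, -5.5825, 2.0944)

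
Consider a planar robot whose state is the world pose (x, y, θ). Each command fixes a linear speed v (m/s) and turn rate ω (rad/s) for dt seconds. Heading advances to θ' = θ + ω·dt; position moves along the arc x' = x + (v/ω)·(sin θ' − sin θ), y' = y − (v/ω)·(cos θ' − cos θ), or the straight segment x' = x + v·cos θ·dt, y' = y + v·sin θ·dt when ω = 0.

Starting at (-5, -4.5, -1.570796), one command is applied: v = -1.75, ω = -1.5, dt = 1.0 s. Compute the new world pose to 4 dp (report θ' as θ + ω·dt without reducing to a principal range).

(-3.9159, -3.3363, -3.0708)

θ' = -1.5708 + -1.5·1.0 = -3.0708
R = v/ω = -1.75/-1.5 = 1.1667
x' = -5 + 1.1667·(sin -3.0708 − sin -1.5708) = -3.9159
y' = -4.5 − 1.1667·(cos -3.0708 − cos -1.5708) = -3.3363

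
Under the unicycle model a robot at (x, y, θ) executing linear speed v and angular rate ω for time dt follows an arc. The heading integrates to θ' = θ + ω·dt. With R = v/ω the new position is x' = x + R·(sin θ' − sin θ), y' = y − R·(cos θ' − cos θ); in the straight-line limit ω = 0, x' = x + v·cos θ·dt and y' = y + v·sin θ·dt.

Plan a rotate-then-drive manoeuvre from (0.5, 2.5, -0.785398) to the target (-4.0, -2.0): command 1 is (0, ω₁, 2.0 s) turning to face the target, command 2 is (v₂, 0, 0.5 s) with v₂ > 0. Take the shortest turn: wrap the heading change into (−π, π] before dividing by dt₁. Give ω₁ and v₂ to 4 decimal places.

heading to target = atan2(-2−2.5, -4−0.5) = -2.3562
Δθ = wrap(-2.3562 − -0.7854) = -1.5708; ω₁ = Δθ/dt₁ = -0.7854
distance = √((-4−0.5)² + (-2−2.5)²) = 6.3640; v₂ = distance/dt₂ = 12.7279

ω₁ = -0.7854, v₂ = 12.7279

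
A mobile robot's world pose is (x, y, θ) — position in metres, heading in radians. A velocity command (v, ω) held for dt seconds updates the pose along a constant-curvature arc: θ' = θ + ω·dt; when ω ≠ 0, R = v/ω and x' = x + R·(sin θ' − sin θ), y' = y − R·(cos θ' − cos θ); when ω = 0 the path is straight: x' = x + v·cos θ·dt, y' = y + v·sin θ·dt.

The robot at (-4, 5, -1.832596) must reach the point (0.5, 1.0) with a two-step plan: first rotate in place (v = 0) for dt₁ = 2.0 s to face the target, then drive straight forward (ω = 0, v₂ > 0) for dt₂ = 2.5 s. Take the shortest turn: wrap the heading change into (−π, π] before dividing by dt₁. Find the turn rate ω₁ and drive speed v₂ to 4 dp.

heading to target = atan2(1−5, 0.5−-4) = -0.7266
Δθ = wrap(-0.7266 − -1.8326) = 1.1060; ω₁ = Δθ/dt₁ = 0.5530
distance = √((0.5−-4)² + (1−5)²) = 6.0208; v₂ = distance/dt₂ = 2.4083

ω₁ = 0.5530, v₂ = 2.4083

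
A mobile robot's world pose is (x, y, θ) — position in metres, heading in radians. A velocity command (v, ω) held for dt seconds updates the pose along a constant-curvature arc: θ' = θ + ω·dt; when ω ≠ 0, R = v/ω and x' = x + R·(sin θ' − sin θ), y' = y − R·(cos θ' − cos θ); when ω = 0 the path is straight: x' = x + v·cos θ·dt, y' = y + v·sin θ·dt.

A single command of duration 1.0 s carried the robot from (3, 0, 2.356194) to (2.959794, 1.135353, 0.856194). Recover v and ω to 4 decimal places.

v = 1.2500, ω = -1.5000

Δθ = 0.856194 − 2.356194 = -1.500000
ω = Δθ/dt = -1.500000/1.0 = -1.5000
R = −Δy/(cos θ' − cos θ) = -0.8333
v = R·ω = -0.8333·-1.5000 = 1.2500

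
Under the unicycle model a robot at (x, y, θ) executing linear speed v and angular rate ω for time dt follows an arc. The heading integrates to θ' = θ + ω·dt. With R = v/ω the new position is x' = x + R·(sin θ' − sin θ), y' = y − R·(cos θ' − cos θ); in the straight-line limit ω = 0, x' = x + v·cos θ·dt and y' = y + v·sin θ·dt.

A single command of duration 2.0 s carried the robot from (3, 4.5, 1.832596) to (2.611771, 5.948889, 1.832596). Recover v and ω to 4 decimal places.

v = 0.7500, ω = 0.0000

Δθ = 1.832596 − 1.832596 = 0.000000
ω = Δθ/dt = 0.000000/2.0 = 0.0000
ω = 0 → v = (Δx·cos θ + Δy·sin θ)/dt = 0.7500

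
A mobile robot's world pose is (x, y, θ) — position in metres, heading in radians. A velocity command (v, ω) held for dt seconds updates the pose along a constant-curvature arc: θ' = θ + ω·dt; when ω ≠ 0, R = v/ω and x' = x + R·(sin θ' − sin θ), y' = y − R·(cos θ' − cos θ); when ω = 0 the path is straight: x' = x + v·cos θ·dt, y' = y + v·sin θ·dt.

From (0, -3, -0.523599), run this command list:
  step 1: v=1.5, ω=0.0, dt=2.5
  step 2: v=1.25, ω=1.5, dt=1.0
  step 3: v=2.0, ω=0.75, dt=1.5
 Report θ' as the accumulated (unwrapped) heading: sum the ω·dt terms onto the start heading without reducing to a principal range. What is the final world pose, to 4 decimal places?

(4.4454, -1.7772, 2.1014)

step 1: θ'=-0.5236 (straight) → pose (3.2476, -4.8750, -0.5236)
step 2: θ'=0.9764 (R=0.8333) → pose (4.3547, -4.6200, 0.9764)
step 3: θ'=2.1014 (R=2.6667) → pose (4.4454, -1.7772, 2.1014)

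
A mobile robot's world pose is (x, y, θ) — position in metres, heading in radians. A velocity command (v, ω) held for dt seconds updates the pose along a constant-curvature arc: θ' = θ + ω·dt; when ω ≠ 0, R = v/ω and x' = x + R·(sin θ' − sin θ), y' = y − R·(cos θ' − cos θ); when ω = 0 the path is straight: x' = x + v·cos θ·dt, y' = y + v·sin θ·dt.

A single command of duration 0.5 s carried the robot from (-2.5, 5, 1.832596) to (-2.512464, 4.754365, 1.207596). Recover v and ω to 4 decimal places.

Δθ = 1.207596 − 1.832596 = -0.625000
ω = Δθ/dt = -0.625000/0.5 = -1.2500
R = −Δy/(cos θ' − cos θ) = 0.4000
v = R·ω = 0.4000·-1.2500 = -0.5000

v = -0.5000, ω = -1.2500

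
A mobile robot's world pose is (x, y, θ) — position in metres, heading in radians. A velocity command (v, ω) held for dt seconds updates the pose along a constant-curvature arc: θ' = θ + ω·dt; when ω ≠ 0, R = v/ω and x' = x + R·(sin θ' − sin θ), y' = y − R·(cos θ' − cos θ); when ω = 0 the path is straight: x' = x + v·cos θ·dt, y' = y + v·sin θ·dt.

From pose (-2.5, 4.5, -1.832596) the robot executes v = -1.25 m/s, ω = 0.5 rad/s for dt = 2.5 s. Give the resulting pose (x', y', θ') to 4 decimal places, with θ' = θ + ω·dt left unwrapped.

θ' = -1.8326 + 0.5·2.5 = -0.5826
R = v/ω = -1.25/0.5 = -2.5000
x' = -2.5 + -2.5000·(sin -0.5826 − sin -1.8326) = -3.5393
y' = 4.5 − -2.5000·(cos -0.5826 − cos -1.8326) = 7.2346

(-3.5393, 7.2346, -0.5826)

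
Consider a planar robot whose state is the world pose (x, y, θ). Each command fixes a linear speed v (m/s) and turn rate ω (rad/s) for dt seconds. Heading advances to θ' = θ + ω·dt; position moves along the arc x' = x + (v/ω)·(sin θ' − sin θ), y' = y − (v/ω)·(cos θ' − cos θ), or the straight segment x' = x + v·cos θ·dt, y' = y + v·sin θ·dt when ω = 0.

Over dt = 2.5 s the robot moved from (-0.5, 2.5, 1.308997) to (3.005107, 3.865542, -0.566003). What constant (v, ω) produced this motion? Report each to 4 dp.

Δθ = -0.566003 − 1.308997 = -1.875000
ω = Δθ/dt = -1.875000/2.5 = -0.7500
R = Δx/(sin θ' − sin θ) = -2.3333
v = R·ω = -2.3333·-0.7500 = 1.7500

v = 1.7500, ω = -0.7500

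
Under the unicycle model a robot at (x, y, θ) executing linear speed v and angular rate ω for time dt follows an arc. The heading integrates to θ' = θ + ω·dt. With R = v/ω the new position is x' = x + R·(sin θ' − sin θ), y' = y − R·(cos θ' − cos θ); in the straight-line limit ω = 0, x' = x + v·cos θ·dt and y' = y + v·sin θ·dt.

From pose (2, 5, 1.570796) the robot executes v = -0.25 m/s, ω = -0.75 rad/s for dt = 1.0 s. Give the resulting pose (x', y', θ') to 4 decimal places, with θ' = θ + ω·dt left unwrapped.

(1.9106, 4.7728, 0.8208)

θ' = 1.5708 + -0.75·1.0 = 0.8208
R = v/ω = -0.25/-0.75 = 0.3333
x' = 2 + 0.3333·(sin 0.8208 − sin 1.5708) = 1.9106
y' = 5 − 0.3333·(cos 0.8208 − cos 1.5708) = 4.7728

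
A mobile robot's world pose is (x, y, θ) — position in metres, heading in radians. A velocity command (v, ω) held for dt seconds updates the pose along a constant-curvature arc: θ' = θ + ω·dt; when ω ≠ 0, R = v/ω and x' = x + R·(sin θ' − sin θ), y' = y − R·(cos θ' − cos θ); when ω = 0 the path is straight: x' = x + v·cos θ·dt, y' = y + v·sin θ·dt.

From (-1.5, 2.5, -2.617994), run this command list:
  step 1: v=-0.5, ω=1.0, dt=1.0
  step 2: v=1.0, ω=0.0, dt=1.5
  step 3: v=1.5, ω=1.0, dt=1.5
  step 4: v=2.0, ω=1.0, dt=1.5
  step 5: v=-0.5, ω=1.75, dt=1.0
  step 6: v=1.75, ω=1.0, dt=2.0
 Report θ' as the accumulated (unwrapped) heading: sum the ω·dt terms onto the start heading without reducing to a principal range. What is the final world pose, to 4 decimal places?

(0.8633, -1.3407, 5.1320)

step 1: θ'=-1.6180 (R=-0.5000) → pose (-1.2506, 2.9094, -1.6180)
step 2: θ'=-1.6180 (straight) → pose (-1.3213, 1.4111, -1.6180)
step 3: θ'=-0.1180 (R=1.5000) → pose (0.0004, -0.1492, -0.1180)
step 4: θ'=1.3820 (R=2.0000) → pose (2.2003, 1.4615, 1.3820)
step 5: θ'=3.1320 (R=-0.2857) → pose (2.4782, 1.1222, 3.1320)
step 6: θ'=5.1320 (R=1.7500) → pose (0.8633, -1.3407, 5.1320)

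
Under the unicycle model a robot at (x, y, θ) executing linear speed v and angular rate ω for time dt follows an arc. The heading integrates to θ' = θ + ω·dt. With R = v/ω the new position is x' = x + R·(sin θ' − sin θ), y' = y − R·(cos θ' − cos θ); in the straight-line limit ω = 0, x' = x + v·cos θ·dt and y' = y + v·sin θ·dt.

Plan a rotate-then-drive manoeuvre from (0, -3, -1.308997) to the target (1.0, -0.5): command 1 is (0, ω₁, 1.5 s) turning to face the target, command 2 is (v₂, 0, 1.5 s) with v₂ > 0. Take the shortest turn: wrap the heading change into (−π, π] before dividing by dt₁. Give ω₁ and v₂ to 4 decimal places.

heading to target = atan2(-0.5−-3, 1−0) = 1.1903
Δθ = wrap(1.1903 − -1.3090) = 2.4993; ω₁ = Δθ/dt₁ = 1.6662
distance = √((1−0)² + (-0.5−-3)²) = 2.6926; v₂ = distance/dt₂ = 1.7951

ω₁ = 1.6662, v₂ = 1.7951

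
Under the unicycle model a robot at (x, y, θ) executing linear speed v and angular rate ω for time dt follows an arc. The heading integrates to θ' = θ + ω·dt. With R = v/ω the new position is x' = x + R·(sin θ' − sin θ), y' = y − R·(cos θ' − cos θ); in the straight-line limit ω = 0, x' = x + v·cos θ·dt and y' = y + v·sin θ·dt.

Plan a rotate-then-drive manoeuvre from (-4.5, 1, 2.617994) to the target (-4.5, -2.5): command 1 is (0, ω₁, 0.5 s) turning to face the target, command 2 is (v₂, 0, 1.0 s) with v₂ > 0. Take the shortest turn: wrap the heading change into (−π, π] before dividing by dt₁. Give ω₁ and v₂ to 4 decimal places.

heading to target = atan2(-2.5−1, -4.5−-4.5) = -1.5708
Δθ = wrap(-1.5708 − 2.6180) = 2.0944; ω₁ = Δθ/dt₁ = 4.1888
distance = √((-4.5−-4.5)² + (-2.5−1)²) = 3.5000; v₂ = distance/dt₂ = 3.5000

ω₁ = 4.1888, v₂ = 3.5000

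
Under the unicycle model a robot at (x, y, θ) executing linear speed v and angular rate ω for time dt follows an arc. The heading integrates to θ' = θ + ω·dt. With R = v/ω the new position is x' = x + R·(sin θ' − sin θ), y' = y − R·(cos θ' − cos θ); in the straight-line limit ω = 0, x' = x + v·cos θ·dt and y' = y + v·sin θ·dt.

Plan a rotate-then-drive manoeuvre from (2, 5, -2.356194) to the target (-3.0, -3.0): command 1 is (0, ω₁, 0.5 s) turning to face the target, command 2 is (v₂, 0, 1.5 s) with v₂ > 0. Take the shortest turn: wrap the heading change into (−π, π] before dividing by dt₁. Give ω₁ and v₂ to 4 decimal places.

ω₁ = 0.4536, v₂ = 6.2893

heading to target = atan2(-3−5, -3−2) = -2.1294
Δθ = wrap(-2.1294 − -2.3562) = 0.2268; ω₁ = Δθ/dt₁ = 0.4536
distance = √((-3−2)² + (-3−5)²) = 9.4340; v₂ = distance/dt₂ = 6.2893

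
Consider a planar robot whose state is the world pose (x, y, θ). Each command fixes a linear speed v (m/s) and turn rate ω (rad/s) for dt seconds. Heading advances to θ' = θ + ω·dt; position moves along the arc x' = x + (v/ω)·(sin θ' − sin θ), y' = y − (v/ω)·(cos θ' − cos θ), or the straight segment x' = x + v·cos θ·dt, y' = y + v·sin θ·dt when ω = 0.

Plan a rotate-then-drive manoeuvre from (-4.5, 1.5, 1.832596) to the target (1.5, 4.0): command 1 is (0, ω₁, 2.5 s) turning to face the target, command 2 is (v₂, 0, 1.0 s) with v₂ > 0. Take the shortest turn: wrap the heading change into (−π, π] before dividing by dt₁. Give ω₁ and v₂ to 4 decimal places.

heading to target = atan2(4−1.5, 1.5−-4.5) = 0.3948
Δθ = wrap(0.3948 − 1.8326) = -1.4378; ω₁ = Δθ/dt₁ = -0.5751
distance = √((1.5−-4.5)² + (4−1.5)²) = 6.5000; v₂ = distance/dt₂ = 6.5000

ω₁ = -0.5751, v₂ = 6.5000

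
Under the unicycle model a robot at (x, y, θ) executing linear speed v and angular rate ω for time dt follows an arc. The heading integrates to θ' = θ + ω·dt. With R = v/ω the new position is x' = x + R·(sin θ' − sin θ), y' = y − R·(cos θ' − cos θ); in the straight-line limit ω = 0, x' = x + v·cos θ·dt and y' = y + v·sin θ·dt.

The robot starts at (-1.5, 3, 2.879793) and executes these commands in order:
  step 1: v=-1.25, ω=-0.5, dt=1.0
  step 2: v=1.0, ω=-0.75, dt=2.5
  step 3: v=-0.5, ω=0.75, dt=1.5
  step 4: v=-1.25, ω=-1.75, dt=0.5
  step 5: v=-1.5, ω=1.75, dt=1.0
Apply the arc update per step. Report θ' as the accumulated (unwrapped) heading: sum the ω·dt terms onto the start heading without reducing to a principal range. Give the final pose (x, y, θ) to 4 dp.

(-0.6352, 2.0273, 2.5048)

step 1: θ'=2.3798 (R=2.5000) → pose (-0.4215, 2.3942, 2.3798)
step 2: θ'=0.5048 (R=-1.3333) → pose (-0.1460, 4.5260, 0.5048)
step 3: θ'=1.6298 (R=-0.6667) → pose (-0.4891, 3.9032, 1.6298)
step 4: θ'=0.7548 (R=0.7143) → pose (-0.7128, 3.3408, 0.7548)
step 5: θ'=2.5048 (R=-0.8571) → pose (-0.6352, 2.0273, 2.5048)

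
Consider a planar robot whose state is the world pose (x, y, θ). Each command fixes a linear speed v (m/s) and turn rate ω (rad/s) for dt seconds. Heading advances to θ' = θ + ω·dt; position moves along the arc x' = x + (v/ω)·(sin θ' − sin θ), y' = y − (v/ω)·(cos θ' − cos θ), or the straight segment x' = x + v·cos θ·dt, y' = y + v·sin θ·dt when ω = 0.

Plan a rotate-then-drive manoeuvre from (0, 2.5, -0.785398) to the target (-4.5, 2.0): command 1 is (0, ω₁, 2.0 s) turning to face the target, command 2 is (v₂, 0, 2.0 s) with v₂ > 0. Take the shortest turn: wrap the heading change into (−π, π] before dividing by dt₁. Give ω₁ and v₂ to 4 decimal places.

ω₁ = -1.1228, v₂ = 2.2638

heading to target = atan2(2−2.5, -4.5−0) = -3.0309
Δθ = wrap(-3.0309 − -0.7854) = -2.2455; ω₁ = Δθ/dt₁ = -1.1228
distance = √((-4.5−0)² + (2−2.5)²) = 4.5277; v₂ = distance/dt₂ = 2.2638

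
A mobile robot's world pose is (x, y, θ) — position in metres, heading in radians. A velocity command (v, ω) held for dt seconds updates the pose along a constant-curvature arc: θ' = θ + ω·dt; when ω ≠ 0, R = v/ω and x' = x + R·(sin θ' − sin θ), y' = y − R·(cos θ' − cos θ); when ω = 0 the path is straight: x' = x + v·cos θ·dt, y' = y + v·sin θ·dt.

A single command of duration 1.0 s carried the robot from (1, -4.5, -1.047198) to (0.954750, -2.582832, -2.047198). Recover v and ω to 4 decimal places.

v = -2.0000, ω = -1.0000

Δθ = -2.047198 − -1.047198 = -1.000000
ω = Δθ/dt = -1.000000/1.0 = -1.0000
R = −Δy/(cos θ' − cos θ) = 2.0000
v = R·ω = 2.0000·-1.0000 = -2.0000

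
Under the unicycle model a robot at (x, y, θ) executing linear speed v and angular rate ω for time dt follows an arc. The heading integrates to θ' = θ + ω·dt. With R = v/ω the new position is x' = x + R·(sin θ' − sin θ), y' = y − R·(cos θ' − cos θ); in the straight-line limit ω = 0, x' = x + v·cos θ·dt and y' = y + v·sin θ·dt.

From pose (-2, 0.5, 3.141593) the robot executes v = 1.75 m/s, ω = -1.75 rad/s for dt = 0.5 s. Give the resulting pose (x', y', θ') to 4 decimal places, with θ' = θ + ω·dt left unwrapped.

(-2.7675, 0.8590, 2.2666)

θ' = 3.1416 + -1.75·0.5 = 2.2666
R = v/ω = 1.75/-1.75 = -1.0000
x' = -2 + -1.0000·(sin 2.2666 − sin 3.1416) = -2.7675
y' = 0.5 − -1.0000·(cos 2.2666 − cos 3.1416) = 0.8590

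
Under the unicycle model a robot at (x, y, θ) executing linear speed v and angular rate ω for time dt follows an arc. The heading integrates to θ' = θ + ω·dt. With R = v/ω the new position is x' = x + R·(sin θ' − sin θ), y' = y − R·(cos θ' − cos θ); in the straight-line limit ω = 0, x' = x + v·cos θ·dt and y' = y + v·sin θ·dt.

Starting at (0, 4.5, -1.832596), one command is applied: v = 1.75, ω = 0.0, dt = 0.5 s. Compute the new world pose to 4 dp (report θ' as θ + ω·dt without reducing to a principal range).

(-0.2265, 3.6548, -1.8326)

θ' = -1.8326 + 0.0·0.5 = -1.8326
ω = 0 → straight: x' = 0 + 1.75·cos(-1.8326)·0.5 = -0.2265
y' = 4.5 + 1.75·sin(-1.8326)·0.5 = 3.6548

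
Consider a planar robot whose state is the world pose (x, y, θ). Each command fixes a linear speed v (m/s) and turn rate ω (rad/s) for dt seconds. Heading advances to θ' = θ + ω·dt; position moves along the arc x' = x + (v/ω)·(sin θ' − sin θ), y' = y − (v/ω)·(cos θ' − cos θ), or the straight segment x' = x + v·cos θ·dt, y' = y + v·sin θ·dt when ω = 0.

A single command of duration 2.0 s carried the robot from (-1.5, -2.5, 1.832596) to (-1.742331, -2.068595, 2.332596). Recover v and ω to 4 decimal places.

v = 0.2500, ω = 0.2500

Δθ = 2.332596 − 1.832596 = 0.500000
ω = Δθ/dt = 0.500000/2.0 = 0.2500
R = −Δy/(cos θ' − cos θ) = 1.0000
v = R·ω = 1.0000·0.2500 = 0.2500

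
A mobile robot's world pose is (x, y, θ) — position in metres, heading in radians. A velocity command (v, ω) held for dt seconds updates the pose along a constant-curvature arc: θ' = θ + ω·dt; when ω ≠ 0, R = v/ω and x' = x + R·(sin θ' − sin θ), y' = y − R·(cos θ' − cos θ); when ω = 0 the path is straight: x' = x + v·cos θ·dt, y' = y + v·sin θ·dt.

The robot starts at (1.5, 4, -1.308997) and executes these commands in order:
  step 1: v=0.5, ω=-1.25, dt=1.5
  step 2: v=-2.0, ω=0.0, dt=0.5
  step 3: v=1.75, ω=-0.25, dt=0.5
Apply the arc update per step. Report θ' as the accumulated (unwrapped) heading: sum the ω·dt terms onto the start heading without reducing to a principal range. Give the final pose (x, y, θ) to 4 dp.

(1.2262, 3.5460, -3.3090)

step 1: θ'=-3.1840 (R=-0.4000) → pose (1.0967, 3.4968, -3.1840)
step 2: θ'=-3.1840 (straight) → pose (2.0958, 3.4544, -3.1840)
step 3: θ'=-3.3090 (R=-7.0000) → pose (1.2262, 3.5460, -3.3090)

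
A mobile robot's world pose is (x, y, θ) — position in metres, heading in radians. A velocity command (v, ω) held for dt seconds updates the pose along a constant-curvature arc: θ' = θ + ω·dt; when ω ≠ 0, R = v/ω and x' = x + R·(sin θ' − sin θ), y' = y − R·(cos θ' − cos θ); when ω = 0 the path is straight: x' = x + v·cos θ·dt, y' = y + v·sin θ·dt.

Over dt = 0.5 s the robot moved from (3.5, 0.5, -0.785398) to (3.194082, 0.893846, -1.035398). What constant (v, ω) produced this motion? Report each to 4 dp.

v = -1.0000, ω = -0.5000

Δθ = -1.035398 − -0.785398 = -0.250000
ω = Δθ/dt = -0.250000/0.5 = -0.5000
R = −Δy/(cos θ' − cos θ) = 2.0000
v = R·ω = 2.0000·-0.5000 = -1.0000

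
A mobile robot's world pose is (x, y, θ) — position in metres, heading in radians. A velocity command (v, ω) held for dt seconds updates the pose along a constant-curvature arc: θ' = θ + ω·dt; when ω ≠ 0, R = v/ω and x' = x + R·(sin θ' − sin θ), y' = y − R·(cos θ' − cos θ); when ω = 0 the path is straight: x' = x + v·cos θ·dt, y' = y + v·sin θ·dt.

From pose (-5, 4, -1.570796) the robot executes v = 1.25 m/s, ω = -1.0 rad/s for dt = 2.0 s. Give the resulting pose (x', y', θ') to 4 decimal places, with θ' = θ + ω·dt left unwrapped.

(-6.7702, 2.8634, -3.5708)

θ' = -1.5708 + -1.0·2.0 = -3.5708
R = v/ω = 1.25/-1.0 = -1.2500
x' = -5 + -1.2500·(sin -3.5708 − sin -1.5708) = -6.7702
y' = 4 − -1.2500·(cos -3.5708 − cos -1.5708) = 2.8634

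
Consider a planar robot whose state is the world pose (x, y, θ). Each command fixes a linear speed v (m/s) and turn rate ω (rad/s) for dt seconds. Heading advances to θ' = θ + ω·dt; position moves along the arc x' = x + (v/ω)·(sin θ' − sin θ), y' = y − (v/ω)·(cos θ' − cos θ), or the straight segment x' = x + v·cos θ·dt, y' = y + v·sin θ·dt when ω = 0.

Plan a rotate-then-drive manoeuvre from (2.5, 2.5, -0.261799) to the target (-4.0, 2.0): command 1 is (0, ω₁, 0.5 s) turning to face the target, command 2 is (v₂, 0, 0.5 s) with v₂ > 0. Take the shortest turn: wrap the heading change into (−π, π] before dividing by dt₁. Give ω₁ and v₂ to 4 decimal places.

ω₁ = -5.6060, v₂ = 13.0384

heading to target = atan2(2−2.5, -4−2.5) = -3.0648
Δθ = wrap(-3.0648 − -0.2618) = -2.8030; ω₁ = Δθ/dt₁ = -5.6060
distance = √((-4−2.5)² + (2−2.5)²) = 6.5192; v₂ = distance/dt₂ = 13.0384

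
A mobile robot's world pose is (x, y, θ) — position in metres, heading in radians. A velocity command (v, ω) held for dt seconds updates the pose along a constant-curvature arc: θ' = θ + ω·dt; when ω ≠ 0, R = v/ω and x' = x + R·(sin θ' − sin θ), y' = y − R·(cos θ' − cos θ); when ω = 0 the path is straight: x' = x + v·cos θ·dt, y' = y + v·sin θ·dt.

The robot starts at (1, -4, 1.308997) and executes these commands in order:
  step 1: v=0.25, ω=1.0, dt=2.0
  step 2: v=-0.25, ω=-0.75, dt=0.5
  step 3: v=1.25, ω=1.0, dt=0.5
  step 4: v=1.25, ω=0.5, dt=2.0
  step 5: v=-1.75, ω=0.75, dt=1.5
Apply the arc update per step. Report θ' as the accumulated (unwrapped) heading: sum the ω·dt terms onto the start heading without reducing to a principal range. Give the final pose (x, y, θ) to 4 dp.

(-2.1576, -3.0354, 5.5590)

step 1: θ'=3.3090 (R=0.2500) → pose (0.7169, -3.6888, 3.3090)
step 2: θ'=2.9340 (R=0.3333) → pose (0.8411, -3.6913, 2.9340)
step 3: θ'=3.4340 (R=1.2500) → pose (0.2232, -3.7175, 3.4340)
step 4: θ'=4.4340 (R=2.5000) → pose (-1.4600, -5.4244, 4.4340)
step 5: θ'=5.5590 (R=-2.3333) → pose (-2.1576, -3.0354, 5.5590)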